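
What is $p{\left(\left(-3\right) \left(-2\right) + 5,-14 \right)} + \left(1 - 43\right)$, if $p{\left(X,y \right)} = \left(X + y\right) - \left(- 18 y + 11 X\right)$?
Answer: $-418$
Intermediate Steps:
$p{\left(X,y \right)} = - 10 X + 19 y$
$p{\left(\left(-3\right) \left(-2\right) + 5,-14 \right)} + \left(1 - 43\right) = \left(- 10 \left(\left(-3\right) \left(-2\right) + 5\right) + 19 \left(-14\right)\right) + \left(1 - 43\right) = \left(- 10 \left(6 + 5\right) - 266\right) - 42 = \left(\left(-10\right) 11 - 266\right) - 42 = \left(-110 - 266\right) - 42 = -376 - 42 = -418$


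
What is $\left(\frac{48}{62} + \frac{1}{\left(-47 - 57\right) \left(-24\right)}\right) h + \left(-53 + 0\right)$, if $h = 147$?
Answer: $\frac{1569839}{25792} \approx 60.865$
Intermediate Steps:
$\left(\frac{48}{62} + \frac{1}{\left(-47 - 57\right) \left(-24\right)}\right) h + \left(-53 + 0\right) = \left(\frac{48}{62} + \frac{1}{\left(-47 - 57\right) \left(-24\right)}\right) 147 + \left(-53 + 0\right) = \left(48 \cdot \frac{1}{62} + \frac{1}{-104} \left(- \frac{1}{24}\right)\right) 147 - 53 = \left(\frac{24}{31} - - \frac{1}{2496}\right) 147 - 53 = \left(\frac{24}{31} + \frac{1}{2496}\right) 147 - 53 = \frac{59935}{77376} \cdot 147 - 53 = \frac{2936815}{25792} - 53 = \frac{1569839}{25792}$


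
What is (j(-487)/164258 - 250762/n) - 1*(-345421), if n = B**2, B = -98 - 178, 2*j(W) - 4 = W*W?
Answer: 1080513529842349/3128129352 ≈ 3.4542e+5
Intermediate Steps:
j(W) = 2 + W**2/2 (j(W) = 2 + (W*W)/2 = 2 + W**2/2)
B = -276
n = 76176 (n = (-276)**2 = 76176)
(j(-487)/164258 - 250762/n) - 1*(-345421) = ((2 + (1/2)*(-487)**2)/164258 - 250762/76176) - 1*(-345421) = ((2 + (1/2)*237169)*(1/164258) - 250762*1/76176) + 345421 = ((2 + 237169/2)*(1/164258) - 125381/38088) + 345421 = ((237173/2)*(1/164258) - 125381/38088) + 345421 = (237173/328516 - 125381/38088) + 345421 = -8039054843/3128129352 + 345421 = 1080513529842349/3128129352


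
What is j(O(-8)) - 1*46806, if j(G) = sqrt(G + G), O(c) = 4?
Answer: -46806 + 2*sqrt(2) ≈ -46803.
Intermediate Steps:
j(G) = sqrt(2)*sqrt(G) (j(G) = sqrt(2*G) = sqrt(2)*sqrt(G))
j(O(-8)) - 1*46806 = sqrt(2)*sqrt(4) - 1*46806 = sqrt(2)*2 - 46806 = 2*sqrt(2) - 46806 = -46806 + 2*sqrt(2)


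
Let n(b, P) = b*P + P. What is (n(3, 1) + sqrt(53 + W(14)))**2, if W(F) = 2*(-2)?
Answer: 121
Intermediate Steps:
W(F) = -4
n(b, P) = P + P*b (n(b, P) = P*b + P = P + P*b)
(n(3, 1) + sqrt(53 + W(14)))**2 = (1*(1 + 3) + sqrt(53 - 4))**2 = (1*4 + sqrt(49))**2 = (4 + 7)**2 = 11**2 = 121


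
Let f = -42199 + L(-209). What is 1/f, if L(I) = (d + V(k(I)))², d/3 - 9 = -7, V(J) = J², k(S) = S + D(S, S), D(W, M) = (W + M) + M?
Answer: 1/488463963405 ≈ 2.0472e-12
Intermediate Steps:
D(W, M) = W + 2*M (D(W, M) = (M + W) + M = W + 2*M)
k(S) = 4*S (k(S) = S + (S + 2*S) = S + 3*S = 4*S)
d = 6 (d = 27 + 3*(-7) = 27 - 21 = 6)
L(I) = (6 + 16*I²)² (L(I) = (6 + (4*I)²)² = (6 + 16*I²)²)
f = 488463963405 (f = -42199 + 4*(3 + 8*(-209)²)² = -42199 + 4*(3 + 8*43681)² = -42199 + 4*(3 + 349448)² = -42199 + 4*349451² = -42199 + 4*122116001401 = -42199 + 488464005604 = 488463963405)
1/f = 1/488463963405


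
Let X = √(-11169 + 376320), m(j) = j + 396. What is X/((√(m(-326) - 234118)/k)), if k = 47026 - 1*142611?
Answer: 95585*I*√148373023/9752 ≈ 1.1939e+5*I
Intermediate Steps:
m(j) = 396 + j
k = -95585 (k = 47026 - 142611 = -95585)
X = √365151 ≈ 604.28
X/((√(m(-326) - 234118)/k)) = √365151/((√((396 - 326) - 234118)/(-95585))) = √365151/((√(70 - 234118)*(-1/95585))) = √365151/((√(-234048)*(-1/95585))) = √365151/(((8*I*√3657)*(-1/95585))) = √365151/((-8*I*√3657/95585)) = √365151*(95585*I*√3657/29256) = 95585*I*√148373023/9752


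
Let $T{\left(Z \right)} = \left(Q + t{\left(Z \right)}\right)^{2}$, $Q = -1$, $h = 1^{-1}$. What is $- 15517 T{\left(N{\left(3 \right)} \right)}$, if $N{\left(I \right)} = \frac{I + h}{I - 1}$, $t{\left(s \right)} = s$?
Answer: $-15517$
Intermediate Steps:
$h = 1$
$N{\left(I \right)} = \frac{1 + I}{-1 + I}$ ($N{\left(I \right)} = \frac{I + 1}{I - 1} = \frac{1 + I}{-1 + I}$)
$T{\left(Z \right)} = \left(-1 + Z\right)^{2}$
$- 15517 T{\left(N{\left(3 \right)} \right)} = - 15517 \left(-1 + \frac{1 + 3}{-1 + 3}\right)^{2} = - 15517 \left(-1 + \frac{1}{2} \cdot 4\right)^{2} = - 15517 \left(-1 + 2\right)^{2} = - 15517 \cdot 1^{2} = \left(-15517\right) 1 = -15517$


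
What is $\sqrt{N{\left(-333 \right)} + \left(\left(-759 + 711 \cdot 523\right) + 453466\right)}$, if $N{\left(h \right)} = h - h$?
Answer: $4 \sqrt{51535} \approx 908.05$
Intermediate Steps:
$N{\left(h \right)} = 0$
$\sqrt{N{\left(-333 \right)} + \left(\left(-759 + 711 \cdot 523\right) + 453466\right)} = \sqrt{0 + \left(\left(-759 + 711 \cdot 523\right) + 453466\right)} = \sqrt{0 + \left(\left(-759 + 371853\right) + 453466\right)} = \sqrt{0 + \left(371094 + 453466\right)} = \sqrt{0 + 824560} = \sqrt{824560} = 4 \sqrt{51535}$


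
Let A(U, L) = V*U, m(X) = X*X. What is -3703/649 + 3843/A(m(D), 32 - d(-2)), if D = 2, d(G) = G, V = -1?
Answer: -2508919/2596 ≈ -966.46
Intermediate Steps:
m(X) = X**2
A(U, L) = -U
-3703/649 + 3843/A(m(D), 32 - d(-2)) = -3703/649 + 3843/((-1*2**2)) = -3703*1/649 + 3843/((-1*4)) = -3703/649 + 3843/(-4) = -3703/649 + 3843*(-1/4) = -3703/649 - 3843/4 = -2508919/2596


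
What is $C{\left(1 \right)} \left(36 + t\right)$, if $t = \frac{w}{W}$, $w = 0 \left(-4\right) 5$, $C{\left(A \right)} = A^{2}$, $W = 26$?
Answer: $36$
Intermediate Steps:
$w = 0$ ($w = 0 \cdot 5 = 0$)
$t = 0$ ($t = \frac{0}{26} = 0 \cdot \frac{1}{26} = 0$)
$C{\left(1 \right)} \left(36 + t\right) = 1^{2} \left(36 + 0\right) = 1 \cdot 36 = 36$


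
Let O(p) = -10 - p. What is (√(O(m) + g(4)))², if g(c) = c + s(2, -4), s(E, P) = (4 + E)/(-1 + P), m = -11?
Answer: 19/5 ≈ 3.8000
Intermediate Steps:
s(E, P) = (4 + E)/(-1 + P)
g(c) = -6/5 + c (g(c) = c + (4 + 2)/(-1 - 4) = c + 6/(-5) = c - ⅕*6 = c - 6/5 = -6/5 + c)
(√(O(m) + g(4)))² = (√((-10 - 1*(-11)) + (-6/5 + 4)))² = (√((-10 + 11) + 14/5))² = (√(1 + 14/5))² = (√(19/5))² = (√95/5)² = 19/5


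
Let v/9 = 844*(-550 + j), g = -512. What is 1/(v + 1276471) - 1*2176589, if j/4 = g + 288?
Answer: -21128900346206/9707345 ≈ -2.1766e+6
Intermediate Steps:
j = -896 (j = 4*(-512 + 288) = 4*(-224) = -896)
v = -10983816 (v = 9*(844*(-550 - 896)) = 9*(844*(-1446)) = 9*(-1220424) = -10983816)
1/(v + 1276471) - 1*2176589 = 1/(-10983816 + 1276471) - 1*2176589 = 1/(-9707345) - 2176589 = -1/9707345 - 2176589 = -21128900346206/9707345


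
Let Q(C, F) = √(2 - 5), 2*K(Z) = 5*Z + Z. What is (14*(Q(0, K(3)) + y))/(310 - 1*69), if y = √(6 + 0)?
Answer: 14*√6/241 + 14*I*√3/241 ≈ 0.14229 + 0.10062*I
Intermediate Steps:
K(Z) = 3*Z (K(Z) = (5*Z + Z)/2 = (6*Z)/2 = 3*Z)
Q(C, F) = I*√3 (Q(C, F) = √(-3) = I*√3)
y = √6 ≈ 2.4495
(14*(Q(0, K(3)) + y))/(310 - 1*69) = (14*(I*√3 + √6))/(310 - 1*69) = (14*(√6 + I*√3))/(310 - 69) = (14*√6 + 14*I*√3)/241 = (14*√6 + 14*I*√3)*(1/241) = 14*√6/241 + 14*I*√3/241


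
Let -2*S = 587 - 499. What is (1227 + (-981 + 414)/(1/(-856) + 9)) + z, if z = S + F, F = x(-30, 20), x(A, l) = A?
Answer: 8396207/7703 ≈ 1090.0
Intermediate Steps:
S = -44 (S = -(587 - 499)/2 = -½*88 = -44)
F = -30
z = -74 (z = -44 - 30 = -74)
(1227 + (-981 + 414)/(1/(-856) + 9)) + z = (1227 + (-981 + 414)/(1/(-856) + 9)) - 74 = (1227 - 567/(-1/856 + 9)) - 74 = (1227 - 567/7703/856) - 74 = (1227 - 567*856/7703) - 74 = (1227 - 485352/7703) - 74 = 8966229/7703 - 74 = 8396207/7703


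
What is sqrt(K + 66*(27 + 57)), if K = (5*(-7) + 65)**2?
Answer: 6*sqrt(179) ≈ 80.275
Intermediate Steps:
K = 900 (K = (-35 + 65)**2 = 30**2 = 900)
sqrt(K + 66*(27 + 57)) = sqrt(900 + 66*(27 + 57)) = sqrt(900 + 66*84) = sqrt(900 + 5544) = sqrt(6444) = 6*sqrt(179)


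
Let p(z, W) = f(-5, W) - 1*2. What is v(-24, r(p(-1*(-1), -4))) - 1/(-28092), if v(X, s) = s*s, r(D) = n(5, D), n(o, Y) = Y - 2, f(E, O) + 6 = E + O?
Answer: 10141213/28092 ≈ 361.00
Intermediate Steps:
f(E, O) = -6 + E + O (f(E, O) = -6 + (E + O) = -6 + E + O)
p(z, W) = -13 + W (p(z, W) = (-6 - 5 + W) - 1*2 = (-11 + W) - 2 = -13 + W)
n(o, Y) = -2 + Y
r(D) = -2 + D
v(X, s) = s²
v(-24, r(p(-1*(-1), -4))) - 1/(-28092) = (-2 + (-13 - 4))² - 1/(-28092) = (-2 - 17)² - 1*(-1/28092) = (-19)² + 1/28092 = 361 + 1/28092 = 10141213/28092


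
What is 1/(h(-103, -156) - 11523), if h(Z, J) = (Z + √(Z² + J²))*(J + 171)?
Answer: -1452/18101111 - 5*√34945/54303333 ≈ -9.7428e-5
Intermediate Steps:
h(Z, J) = (171 + J)*(Z + √(J² + Z²)) (h(Z, J) = (Z + √(J² + Z²))*(171 + J) = (171 + J)*(Z + √(J² + Z²)))
1/(h(-103, -156) - 11523) = 1/((171*(-103) + 171*√((-156)² + (-103)²) - 156*(-103) - 156*√((-156)² + (-103)²)) - 11523) = 1/((-17613 + 171*√(24336 + 10609) + 16068 - 156*√(24336 + 10609)) - 11523) = 1/((-17613 + 171*√34945 + 16068 - 156*√34945) - 11523) = 1/((-1545 + 15*√34945) - 11523) = 1/(-13068 + 15*√34945)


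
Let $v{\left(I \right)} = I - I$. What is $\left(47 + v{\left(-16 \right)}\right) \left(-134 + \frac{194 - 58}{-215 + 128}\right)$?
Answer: $- \frac{554318}{87} \approx -6371.5$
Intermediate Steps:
$v{\left(I \right)} = 0$
$\left(47 + v{\left(-16 \right)}\right) \left(-134 + \frac{194 - 58}{-215 + 128}\right) = \left(47 + 0\right) \left(-134 + \frac{194 - 58}{-215 + 128}\right) = 47 \left(-134 + \frac{136}{-87}\right) = 47 \left(-134 + 136 \left(- \frac{1}{87}\right)\right) = 47 \left(-134 - \frac{136}{87}\right) = 47 \left(- \frac{11794}{87}\right) = - \frac{554318}{87}$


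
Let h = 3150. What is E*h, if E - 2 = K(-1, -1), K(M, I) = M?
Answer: 3150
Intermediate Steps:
E = 1 (E = 2 - 1 = 1)
E*h = 1*3150 = 3150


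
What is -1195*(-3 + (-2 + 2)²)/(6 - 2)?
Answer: 3585/4 ≈ 896.25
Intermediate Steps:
-1195*(-3 + (-2 + 2)²)/(6 - 2) = -1195*(-3 + 0²)/4 = -1195*(-3 + 0)/4 = -(-3585)/4 = -1195*(-¾) = 3585/4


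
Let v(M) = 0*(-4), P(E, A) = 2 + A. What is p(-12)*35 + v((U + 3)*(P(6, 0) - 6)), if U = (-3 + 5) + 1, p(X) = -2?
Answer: -70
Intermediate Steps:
U = 3 (U = 2 + 1 = 3)
v(M) = 0
p(-12)*35 + v((U + 3)*(P(6, 0) - 6)) = -2*35 + 0 = -70 + 0 = -70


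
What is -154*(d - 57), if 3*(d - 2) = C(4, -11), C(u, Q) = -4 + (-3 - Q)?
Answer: 24794/3 ≈ 8264.7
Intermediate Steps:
C(u, Q) = -7 - Q
d = 10/3 (d = 2 + (-7 - 1*(-11))/3 = 2 + (-7 + 11)/3 = 2 + (1/3)*4 = 2 + 4/3 = 10/3 ≈ 3.3333)
-154*(d - 57) = -154*(10/3 - 57) = -154*(-161/3) = 24794/3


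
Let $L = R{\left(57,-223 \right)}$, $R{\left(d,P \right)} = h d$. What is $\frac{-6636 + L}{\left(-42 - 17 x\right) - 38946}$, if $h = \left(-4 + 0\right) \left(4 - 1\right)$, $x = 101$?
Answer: $\frac{1464}{8141} \approx 0.17983$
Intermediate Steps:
$h = -12$ ($h = \left(-4\right) 3 = -12$)
$R{\left(d,P \right)} = - 12 d$
$L = -684$ ($L = \left(-12\right) 57 = -684$)
$\frac{-6636 + L}{\left(-42 - 17 x\right) - 38946} = \frac{-6636 - 684}{\left(-42 - 1717\right) - 38946} = - \frac{7320}{\left(-42 - 1717\right) - 38946} = - \frac{7320}{-1759 - 38946} = - \frac{7320}{-40705} = \left(-7320\right) \left(- \frac{1}{40705}\right) = \frac{1464}{8141}$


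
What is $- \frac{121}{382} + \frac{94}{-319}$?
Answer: $- \frac{74507}{121858} \approx -0.61142$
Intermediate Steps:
$- \frac{121}{382} + \frac{94}{-319} = \left(-121\right) \frac{1}{382} + 94 \left(- \frac{1}{319}\right) = - \frac{121}{382} - \frac{94}{319} = - \frac{74507}{121858}$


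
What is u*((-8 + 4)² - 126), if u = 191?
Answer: -21010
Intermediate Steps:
u*((-8 + 4)² - 126) = 191*((-8 + 4)² - 126) = 191*((-4)² - 126) = 191*(16 - 126) = 191*(-110) = -21010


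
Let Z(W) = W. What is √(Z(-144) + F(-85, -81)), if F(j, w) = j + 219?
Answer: I*√10 ≈ 3.1623*I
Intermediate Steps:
F(j, w) = 219 + j
√(Z(-144) + F(-85, -81)) = √(-144 + (219 - 85)) = √(-144 + 134) = √(-10) = I*√10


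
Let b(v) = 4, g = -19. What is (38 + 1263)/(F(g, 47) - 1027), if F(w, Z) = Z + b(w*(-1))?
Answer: -1301/976 ≈ -1.3330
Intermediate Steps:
F(w, Z) = 4 + Z (F(w, Z) = Z + 4 = 4 + Z)
(38 + 1263)/(F(g, 47) - 1027) = (38 + 1263)/((4 + 47) - 1027) = 1301/(51 - 1027) = 1301/(-976) = 1301*(-1/976) = -1301/976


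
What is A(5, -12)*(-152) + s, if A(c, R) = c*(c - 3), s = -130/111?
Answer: -168850/111 ≈ -1521.2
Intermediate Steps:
s = -130/111 (s = -130*1/111 = -130/111 ≈ -1.1712)
A(c, R) = c*(-3 + c)
A(5, -12)*(-152) + s = (5*(-3 + 5))*(-152) - 130/111 = (5*2)*(-152) - 130/111 = 10*(-152) - 130/111 = -1520 - 130/111 = -168850/111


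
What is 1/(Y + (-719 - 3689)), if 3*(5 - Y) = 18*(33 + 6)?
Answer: -1/4637 ≈ -0.00021566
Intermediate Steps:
Y = -229 (Y = 5 - 6*(33 + 6) = 5 - 6*39 = 5 - ⅓*702 = 5 - 234 = -229)
1/(Y + (-719 - 3689)) = 1/(-229 + (-719 - 3689)) = 1/(-229 - 4408) = 1/(-4637) = -1/4637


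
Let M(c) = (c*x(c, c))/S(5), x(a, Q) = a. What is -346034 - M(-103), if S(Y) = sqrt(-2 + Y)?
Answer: -346034 - 10609*sqrt(3)/3 ≈ -3.5216e+5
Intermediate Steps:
M(c) = sqrt(3)*c**2/3 (M(c) = (c*c)/(sqrt(-2 + 5)) = c**2/(sqrt(3)) = c**2*(sqrt(3)/3) = sqrt(3)*c**2/3)
-346034 - M(-103) = -346034 - sqrt(3)*(-103)**2/3 = -346034 - sqrt(3)*10609/3 = -346034 - 10609*sqrt(3)/3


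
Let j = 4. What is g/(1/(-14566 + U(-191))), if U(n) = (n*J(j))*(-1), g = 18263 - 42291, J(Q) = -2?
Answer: 359170544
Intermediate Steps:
g = -24028
U(n) = 2*n (U(n) = (n*(-2))*(-1) = -2*n*(-1) = 2*n)
g/(1/(-14566 + U(-191))) = -24028/(1/(-14566 + 2*(-191))) = -24028/(1/(-14566 - 382)) = -24028/(1/(-14948)) = -24028/(-1/14948) = -24028*(-14948) = 359170544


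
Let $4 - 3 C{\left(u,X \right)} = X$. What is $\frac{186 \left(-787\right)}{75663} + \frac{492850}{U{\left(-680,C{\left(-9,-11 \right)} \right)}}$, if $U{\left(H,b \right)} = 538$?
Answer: $\frac{6201959339}{6784449} \approx 914.14$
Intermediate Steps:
$C{\left(u,X \right)} = \frac{4}{3} - \frac{X}{3}$
$\frac{186 \left(-787\right)}{75663} + \frac{492850}{U{\left(-680,C{\left(-9,-11 \right)} \right)}} = \frac{186 \left(-787\right)}{75663} + \frac{492850}{538} = \left(-146382\right) \frac{1}{75663} + 492850 \cdot \frac{1}{538} = - \frac{48794}{25221} + \frac{246425}{269} = \frac{6201959339}{6784449}$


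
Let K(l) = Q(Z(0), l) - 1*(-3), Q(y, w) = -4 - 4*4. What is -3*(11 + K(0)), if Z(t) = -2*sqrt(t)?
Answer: 18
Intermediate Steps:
Q(y, w) = -20 (Q(y, w) = -4 - 16 = -20)
K(l) = -17 (K(l) = -20 - 1*(-3) = -20 + 3 = -17)
-3*(11 + K(0)) = -3*(11 - 17) = -3*(-6) = 18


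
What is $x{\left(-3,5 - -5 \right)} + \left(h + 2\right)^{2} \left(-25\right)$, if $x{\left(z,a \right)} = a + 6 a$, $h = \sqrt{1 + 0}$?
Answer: $-155$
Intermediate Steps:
$h = 1$ ($h = \sqrt{1} = 1$)
$x{\left(z,a \right)} = 7 a$
$x{\left(-3,5 - -5 \right)} + \left(h + 2\right)^{2} \left(-25\right) = 7 \left(5 - -5\right) + \left(1 + 2\right)^{2} \left(-25\right) = 7 \left(5 + 5\right) + 3^{2} \left(-25\right) = 7 \cdot 10 + 9 \left(-25\right) = 70 - 225 = -155$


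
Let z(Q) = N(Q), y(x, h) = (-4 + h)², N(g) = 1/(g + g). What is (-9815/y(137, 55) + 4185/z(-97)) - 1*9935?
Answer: -2137576640/2601 ≈ -8.2183e+5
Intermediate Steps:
N(g) = 1/(2*g)
z(Q) = 1/(2*Q)
(-9815/y(137, 55) + 4185/z(-97)) - 1*9935 = (-9815/(-4 + 55)² + 4185/(((½)/(-97)))) - 1*9935 = (-9815/(51²) + 4185/(((½)*(-1/97)))) - 9935 = (-9815/2601 + 4185/(-1/194)) - 9935 = (-9815*1/2601 + 4185*(-194)) - 9935 = (-9815/2601 - 811890) - 9935 = -2111735705/2601 - 9935 = -2137576640/2601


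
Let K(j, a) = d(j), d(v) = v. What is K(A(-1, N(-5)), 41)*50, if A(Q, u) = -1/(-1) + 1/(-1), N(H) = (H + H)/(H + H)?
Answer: 0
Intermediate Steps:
N(H) = 1 (N(H) = (2*H)/((2*H)) = (2*H)*(1/(2*H)) = 1)
A(Q, u) = 0 (A(Q, u) = -1*(-1) + 1*(-1) = 1 - 1 = 0)
K(j, a) = j
K(A(-1, N(-5)), 41)*50 = 0*50 = 0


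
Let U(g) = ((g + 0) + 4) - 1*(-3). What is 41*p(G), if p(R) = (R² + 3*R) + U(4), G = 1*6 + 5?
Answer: 6765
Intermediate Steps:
U(g) = 7 + g (U(g) = (g + 4) + 3 = (4 + g) + 3 = 7 + g)
G = 11 (G = 6 + 5 = 11)
p(R) = 11 + R² + 3*R (p(R) = (R² + 3*R) + (7 + 4) = (R² + 3*R) + 11 = 11 + R² + 3*R)
41*p(G) = 41*(11 + 11² + 3*11) = 41*(11 + 121 + 33) = 41*165 = 6765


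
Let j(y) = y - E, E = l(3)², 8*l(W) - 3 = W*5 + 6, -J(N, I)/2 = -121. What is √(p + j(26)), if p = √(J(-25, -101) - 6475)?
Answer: √(17 + I*√6233) ≈ 6.9914 + 5.6462*I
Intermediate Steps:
J(N, I) = 242 (J(N, I) = -2*(-121) = 242)
l(W) = 9/8 + 5*W/8 (l(W) = 3/8 + (W*5 + 6)/8 = 3/8 + (5*W + 6)/8 = 3/8 + (6 + 5*W)/8 = 3/8 + (¾ + 5*W/8) = 9/8 + 5*W/8)
E = 9 (E = (9/8 + (5/8)*3)² = (9/8 + 15/8)² = 3² = 9)
j(y) = -9 + y (j(y) = y - 1*9 = y - 9 = -9 + y)
p = I*√6233 (p = √(242 - 6475) = √(-6233) = I*√6233 ≈ 78.949*I)
√(p + j(26)) = √(I*√6233 + (-9 + 26)) = √(I*√6233 + 17) = √(17 + I*√6233)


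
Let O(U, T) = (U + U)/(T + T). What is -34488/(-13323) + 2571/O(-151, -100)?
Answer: 1143516996/670591 ≈ 1705.2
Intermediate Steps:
O(U, T) = U/T (O(U, T) = (2*U)/((2*T)) = (2*U)*(1/(2*T)) = U/T)
-34488/(-13323) + 2571/O(-151, -100) = -34488/(-13323) + 2571/((-151/(-100))) = -34488*(-1/13323) + 2571/((-151*(-1/100))) = 11496/4441 + 2571/(151/100) = 11496/4441 + 2571*(100/151) = 11496/4441 + 257100/151 = 1143516996/670591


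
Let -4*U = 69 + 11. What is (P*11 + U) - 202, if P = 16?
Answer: -46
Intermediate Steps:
U = -20 (U = -(69 + 11)/4 = -¼*80 = -20)
(P*11 + U) - 202 = (16*11 - 20) - 202 = (176 - 20) - 202 = 156 - 202 = -46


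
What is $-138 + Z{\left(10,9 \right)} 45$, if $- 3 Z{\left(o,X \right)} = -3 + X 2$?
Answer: $-363$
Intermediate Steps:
$Z{\left(o,X \right)} = 1 - \frac{2 X}{3}$ ($Z{\left(o,X \right)} = - \frac{-3 + X 2}{3} = - \frac{-3 + 2 X}{3} = 1 - \frac{2 X}{3}$)
$-138 + Z{\left(10,9 \right)} 45 = -138 + \left(1 - 6\right) 45 = -138 - 225 = -363$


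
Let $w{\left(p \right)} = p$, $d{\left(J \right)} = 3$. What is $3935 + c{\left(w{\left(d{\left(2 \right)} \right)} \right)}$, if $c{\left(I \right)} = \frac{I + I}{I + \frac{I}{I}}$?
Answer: $\frac{7873}{2} \approx 3936.5$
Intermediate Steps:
$c{\left(I \right)} = \frac{2 I}{1 + I}$ ($c{\left(I \right)} = \frac{2 I}{I + 1} = \frac{2 I}{1 + I}$)
$3935 + c{\left(w{\left(d{\left(2 \right)} \right)} \right)} = 3935 + 2 \cdot 3 \frac{1}{1 + 3} = 3935 + 2 \cdot 3 \cdot \frac{1}{4} = 3935 + \frac{3}{2} = \frac{7873}{2}$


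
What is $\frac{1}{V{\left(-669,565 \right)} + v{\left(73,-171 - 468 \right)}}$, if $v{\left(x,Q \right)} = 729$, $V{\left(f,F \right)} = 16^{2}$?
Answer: $\frac{1}{985} \approx 0.0010152$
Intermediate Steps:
$V{\left(f,F \right)} = 256$
$\frac{1}{V{\left(-669,565 \right)} + v{\left(73,-171 - 468 \right)}} = \frac{1}{256 + 729} = \frac{1}{985}$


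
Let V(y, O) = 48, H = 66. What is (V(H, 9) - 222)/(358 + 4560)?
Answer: -87/2459 ≈ -0.035380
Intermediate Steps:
(V(H, 9) - 222)/(358 + 4560) = (48 - 222)/(358 + 4560) = -174/4918 = -174*1/4918 = -87/2459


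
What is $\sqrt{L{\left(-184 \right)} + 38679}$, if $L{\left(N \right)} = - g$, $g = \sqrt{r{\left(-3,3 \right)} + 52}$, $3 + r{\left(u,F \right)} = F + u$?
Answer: $4 \sqrt{2417} \approx 196.65$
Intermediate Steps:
$r{\left(u,F \right)} = -3 + F + u$ ($r{\left(u,F \right)} = -3 + \left(F + u\right) = -3 + F + u$)
$g = 7$ ($g = \sqrt{\left(-3 + 3 - 3\right) + 52} = \sqrt{-3 + 52} = \sqrt{49} = 7$)
$L{\left(N \right)} = -7$ ($L{\left(N \right)} = \left(-1\right) 7 = -7$)
$\sqrt{L{\left(-184 \right)} + 38679} = \sqrt{-7 + 38679} = \sqrt{38672} = 4 \sqrt{2417}$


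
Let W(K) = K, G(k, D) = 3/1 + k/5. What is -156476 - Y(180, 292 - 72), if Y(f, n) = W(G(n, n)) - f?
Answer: -156343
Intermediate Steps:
G(k, D) = 3 + k/5 (G(k, D) = 3*1 + k*(1/5) = 3 + k/5)
Y(f, n) = 3 - f + n/5 (Y(f, n) = (3 + n/5) - f = 3 - f + n/5)
-156476 - Y(180, 292 - 72) = -156476 - (3 - 1*180 + (292 - 72)/5) = -156476 - (3 - 180 + (1/5)*220) = -156476 - (3 - 180 + 44) = -156476 - 1*(-133) = -156476 + 133 = -156343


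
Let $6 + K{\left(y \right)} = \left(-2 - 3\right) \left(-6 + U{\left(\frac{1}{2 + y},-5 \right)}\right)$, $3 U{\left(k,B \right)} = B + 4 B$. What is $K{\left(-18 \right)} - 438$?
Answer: $- \frac{1117}{3} \approx -372.33$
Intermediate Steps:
$U{\left(k,B \right)} = \frac{5 B}{3}$ ($U{\left(k,B \right)} = \frac{B + 4 B}{3} = \frac{5 B}{3}$)
$K{\left(y \right)} = \frac{197}{3}$ ($K{\left(y \right)} = -6 + \left(-2 - 3\right) \left(-6 + \frac{5}{3} \left(-5\right)\right) = -6 - 5 \left(-6 - \frac{25}{3}\right) = -6 - - \frac{215}{3} = -6 + \frac{215}{3} = \frac{197}{3}$)
$K{\left(-18 \right)} - 438 = \frac{197}{3} - 438 = - \frac{1117}{3}$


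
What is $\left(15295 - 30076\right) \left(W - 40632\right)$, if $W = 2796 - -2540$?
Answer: $521710176$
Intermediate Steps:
$W = 5336$ ($W = 2796 + 2540 = 5336$)
$\left(15295 - 30076\right) \left(W - 40632\right) = \left(15295 - 30076\right) \left(5336 - 40632\right) = \left(-14781\right) \left(-35296\right) = 521710176$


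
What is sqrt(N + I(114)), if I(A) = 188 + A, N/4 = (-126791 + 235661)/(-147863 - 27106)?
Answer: sqrt(1018808676678)/58323 ≈ 17.306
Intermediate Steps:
N = -145160/58323 (N = 4*((-126791 + 235661)/(-147863 - 27106)) = 4*(108870/(-174969)) = 4*(108870*(-1/174969)) = 4*(-36290/58323) = -145160/58323 ≈ -2.4889)
sqrt(N + I(114)) = sqrt(-145160/58323 + (188 + 114)) = sqrt(-145160/58323 + 302) = sqrt(17468386/58323) = sqrt(1018808676678)/58323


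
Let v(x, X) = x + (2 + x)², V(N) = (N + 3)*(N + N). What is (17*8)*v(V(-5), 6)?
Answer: 68544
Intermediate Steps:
V(N) = 2*N*(3 + N) (V(N) = (3 + N)*(2*N) = 2*N*(3 + N))
(17*8)*v(V(-5), 6) = (17*8)*(2*(-5)*(3 - 5) + (2 + 2*(-5)*(3 - 5))²) = 136*(2*(-5)*(-2) + (2 + 2*(-5)*(-2))²) = 136*(20 + (2 + 20)²) = 136*(20 + 22²) = 136*(20 + 484) = 136*504 = 68544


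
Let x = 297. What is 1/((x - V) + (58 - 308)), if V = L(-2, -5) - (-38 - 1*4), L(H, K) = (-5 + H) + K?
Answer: 1/17 ≈ 0.058824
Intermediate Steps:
L(H, K) = -5 + H + K
V = 30 (V = (-5 - 2 - 5) - (-38 - 1*4) = -12 - (-38 - 4) = -12 - 1*(-42) = -12 + 42 = 30)
1/((x - V) + (58 - 308)) = 1/((297 - 1*30) + (58 - 308)) = 1/((297 - 30) - 250) = 1/(267 - 250) = 1/17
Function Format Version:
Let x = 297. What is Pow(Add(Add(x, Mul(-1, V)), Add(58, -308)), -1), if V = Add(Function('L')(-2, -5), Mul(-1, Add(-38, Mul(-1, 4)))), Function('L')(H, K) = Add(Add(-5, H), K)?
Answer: Rational(1, 17) ≈ 0.058824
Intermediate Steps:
Function('L')(H, K) = Add(-5, H, K)
V = 30 (V = Add(Add(-5, -2, -5), Mul(-1, Add(-38, Mul(-1, 4)))) = Add(-12, Mul(-1, Add(-38, -4))) = Add(-12, Mul(-1, -42)) = Add(-12, 42) = 30)
Pow(Add(Add(x, Mul(-1, V)), Add(58, -308)), -1) = Pow(Add(Add(297, Mul(-1, 30)), Add(58, -308)), -1) = Pow(Add(Add(297, -30), -250), -1) = Pow(Add(267, -250), -1) = Pow(17, -1) = Rational(1, 17)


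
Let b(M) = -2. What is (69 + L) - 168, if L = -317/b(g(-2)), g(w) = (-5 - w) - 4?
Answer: 119/2 ≈ 59.500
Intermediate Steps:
g(w) = -9 - w
L = 317/2 (L = -317/(-2) = -317*(-1/2) = 317/2 ≈ 158.50)
(69 + L) - 168 = (69 + 317/2) - 168 = 455/2 - 168 = 119/2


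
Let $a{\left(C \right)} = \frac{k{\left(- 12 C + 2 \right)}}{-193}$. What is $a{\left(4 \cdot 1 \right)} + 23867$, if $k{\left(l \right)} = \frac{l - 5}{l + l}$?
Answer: $\frac{423782401}{17756} \approx 23867.0$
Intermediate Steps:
$k{\left(l \right)} = \frac{-5 + l}{2 l}$
$a{\left(C \right)} = - \frac{-3 - 12 C}{386 \left(2 - 12 C\right)}$ ($a{\left(C \right)} = \frac{\frac{1}{2} \frac{1}{- 12 C + 2} \left(-5 - \left(-2 + 12 C\right)\right)}{-193} = \frac{-5 - \left(-2 + 12 C\right)}{2 \left(2 - 12 C\right)} \left(- \frac{1}{193}\right) = \frac{-3 - 12 C}{2 \left(2 - 12 C\right)} \left(- \frac{1}{193}\right) = - \frac{-3 - 12 C}{386 \left(2 - 12 C\right)}$)
$a{\left(4 \cdot 1 \right)} + 23867 = \frac{3 \left(-1 - 4 \cdot 4 \cdot 1\right)}{772 \left(-1 + 6 \cdot 4 \cdot 1\right)} + 23867 = \frac{3 \left(-1 - 16\right)}{772 \left(-1 + 6 \cdot 4\right)} + 23867 = \frac{3 \left(-1 - 16\right)}{772 \left(-1 + 24\right)} + 23867 = \frac{3}{772} \cdot \frac{1}{23} \left(-17\right) + 23867 = - \frac{51}{17756} + 23867 = \frac{423782401}{17756}$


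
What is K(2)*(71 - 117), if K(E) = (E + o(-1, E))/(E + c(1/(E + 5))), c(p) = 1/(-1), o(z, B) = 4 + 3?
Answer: -414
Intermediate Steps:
o(z, B) = 7
c(p) = -1
K(E) = (7 + E)/(-1 + E) (K(E) = (E + 7)/(E - 1) = (7 + E)/(-1 + E))
K(2)*(71 - 117) = ((7 + 2)/(-1 + 2))*(71 - 117) = (9/1)*(-46) = (1*9)*(-46) = 9*(-46) = -414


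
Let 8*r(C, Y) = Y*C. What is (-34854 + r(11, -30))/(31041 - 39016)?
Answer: 139581/31900 ≈ 4.3756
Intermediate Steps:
r(C, Y) = C*Y/8 (r(C, Y) = (Y*C)/8 = (C*Y)/8 = C*Y/8)
(-34854 + r(11, -30))/(31041 - 39016) = (-34854 + (1/8)*11*(-30))/(31041 - 39016) = (-34854 - 165/4)/(-7975) = -139581/4*(-1/7975) = 139581/31900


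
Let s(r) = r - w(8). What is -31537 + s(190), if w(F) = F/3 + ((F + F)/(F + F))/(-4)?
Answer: -376193/12 ≈ -31349.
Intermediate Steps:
w(F) = -¼ + F/3 (w(F) = F*(⅓) + ((2*F)/((2*F)))*(-¼) = F/3 + ((2*F)*(1/(2*F)))*(-¼) = F/3 + 1*(-¼) = F/3 - ¼ = -¼ + F/3)
s(r) = -29/12 + r (s(r) = r - (-¼ + (⅓)*8) = r - (-¼ + 8/3) = r - 1*29/12 = r - 29/12 = -29/12 + r)
-31537 + s(190) = -31537 + (-29/12 + 190) = -31537 + 2251/12 = -376193/12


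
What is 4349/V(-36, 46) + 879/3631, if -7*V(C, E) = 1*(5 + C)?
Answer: 110565782/112561 ≈ 982.27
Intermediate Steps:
V(C, E) = -5/7 - C/7 (V(C, E) = -(5 + C)/7 = -5/7 - C/7)
4349/V(-36, 46) + 879/3631 = 4349/(-5/7 - ⅐*(-36)) + 879/3631 = 4349/(-5/7 + 36/7) + 879*(1/3631) = 4349/(31/7) + 879/3631 = 4349*(7/31) + 879/3631 = 30443/31 + 879/3631 = 110565782/112561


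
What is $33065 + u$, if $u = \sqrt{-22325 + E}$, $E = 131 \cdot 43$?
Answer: $33065 + 2 i \sqrt{4173} \approx 33065.0 + 129.2 i$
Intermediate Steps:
$E = 5633$
$u = 2 i \sqrt{4173}$ ($u = \sqrt{-22325 + 5633} = \sqrt{-16692} = 2 i \sqrt{4173} \approx 129.2 i$)
$33065 + u = 33065 + 2 i \sqrt{4173}$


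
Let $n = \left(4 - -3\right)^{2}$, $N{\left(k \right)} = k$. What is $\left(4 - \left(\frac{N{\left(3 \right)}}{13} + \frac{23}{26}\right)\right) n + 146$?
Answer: $\frac{7471}{26} \approx 287.35$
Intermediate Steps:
$n = 49$ ($n = \left(4 + \left(-1 + 4\right)\right)^{2} = \left(4 + 3\right)^{2} = 7^{2} = 49$)
$\left(4 - \left(\frac{N{\left(3 \right)}}{13} + \frac{23}{26}\right)\right) n + 146 = \left(4 - \left(\frac{3}{13} + \frac{23}{26}\right)\right) 49 + 146 = \left(4 - \frac{29}{26}\right) 49 + 146 = \frac{75}{26} \cdot 49 + 146 = \frac{3675}{26} + 146 = \frac{7471}{26}$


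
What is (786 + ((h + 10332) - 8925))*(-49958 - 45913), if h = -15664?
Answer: 1291478241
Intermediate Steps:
(786 + ((h + 10332) - 8925))*(-49958 - 45913) = (786 + ((-15664 + 10332) - 8925))*(-49958 - 45913) = (786 + (-5332 - 8925))*(-95871) = (786 - 14257)*(-95871) = -13471*(-95871) = 1291478241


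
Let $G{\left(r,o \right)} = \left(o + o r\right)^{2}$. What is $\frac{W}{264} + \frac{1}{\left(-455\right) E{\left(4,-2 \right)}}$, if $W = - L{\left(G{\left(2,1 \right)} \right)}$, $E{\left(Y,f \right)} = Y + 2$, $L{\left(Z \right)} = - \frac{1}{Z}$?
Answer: $\frac{59}{1081080} \approx 5.4575 \cdot 10^{-5}$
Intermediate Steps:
$E{\left(Y,f \right)} = 2 + Y$
$W = \frac{1}{9}$ ($W = - \frac{-1}{1^{2} \left(1 + 2\right)^{2}} = - \frac{-1}{1 \cdot 3^{2}} = - \frac{-1}{1 \cdot 9} = - \frac{-1}{9} = \left(-1\right) \left(- \frac{1}{9}\right) = \frac{1}{9} \approx 0.11111$)
$\frac{W}{264} + \frac{1}{\left(-455\right) E{\left(4,-2 \right)}} = \frac{1}{9 \cdot 264} + \frac{1}{\left(-455\right) \left(2 + 4\right)} = \frac{1}{9} \cdot \frac{1}{264} - \frac{1}{455 \cdot 6} = \frac{1}{2376} - \frac{1}{2730} = \frac{59}{1081080}$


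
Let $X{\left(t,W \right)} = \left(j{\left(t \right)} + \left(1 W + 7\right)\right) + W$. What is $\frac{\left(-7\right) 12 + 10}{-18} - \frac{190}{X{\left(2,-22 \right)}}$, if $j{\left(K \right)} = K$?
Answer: $\frac{601}{63} \approx 9.5397$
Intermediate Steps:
$X{\left(t,W \right)} = 7 + t + 2 W$ ($X{\left(t,W \right)} = \left(t + \left(1 W + 7\right)\right) + W = \left(t + \left(W + 7\right)\right) + W = \left(t + \left(7 + W\right)\right) + W = \left(7 + W + t\right) + W = 7 + t + 2 W$)
$\frac{\left(-7\right) 12 + 10}{-18} - \frac{190}{X{\left(2,-22 \right)}} = \frac{\left(-7\right) 12 + 10}{-18} - \frac{190}{7 + 2 + 2 \left(-22\right)} = \left(-84 + 10\right) \left(- \frac{1}{18}\right) - \frac{190}{7 + 2 - 44} = \left(-74\right) \left(- \frac{1}{18}\right) - \frac{190}{-35} = \frac{37}{9} - - \frac{38}{7} = \frac{37}{9} + \frac{38}{7} = \frac{601}{63}$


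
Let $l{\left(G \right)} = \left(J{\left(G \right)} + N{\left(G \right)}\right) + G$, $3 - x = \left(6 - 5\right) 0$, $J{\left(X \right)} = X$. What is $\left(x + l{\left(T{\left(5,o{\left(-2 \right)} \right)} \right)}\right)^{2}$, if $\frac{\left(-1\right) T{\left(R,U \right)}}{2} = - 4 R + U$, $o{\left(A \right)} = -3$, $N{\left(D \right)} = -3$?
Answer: $8464$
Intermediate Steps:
$T{\left(R,U \right)} = - 2 U + 8 R$ ($T{\left(R,U \right)} = - 2 \left(- 4 R + U\right) = - 2 \left(U - 4 R\right) = - 2 U + 8 R$)
$x = 3$ ($x = 3 - \left(6 - 5\right) 0 = 3 - 1 \cdot 0 = 3 - 0 = 3 + 0 = 3$)
$l{\left(G \right)} = -3 + 2 G$ ($l{\left(G \right)} = \left(G - 3\right) + G = \left(-3 + G\right) + G = -3 + 2 G$)
$\left(x + l{\left(T{\left(5,o{\left(-2 \right)} \right)} \right)}\right)^{2} = \left(3 - \left(3 - 2 \left(\left(-2\right) \left(-3\right) + 8 \cdot 5\right)\right)\right)^{2} = \left(3 - \left(3 - 2 \left(6 + 40\right)\right)\right)^{2} = \left(3 + \left(-3 + 2 \cdot 46\right)\right)^{2} = \left(3 + \left(-3 + 92\right)\right)^{2} = \left(3 + 89\right)^{2} = 92^{2} = 8464$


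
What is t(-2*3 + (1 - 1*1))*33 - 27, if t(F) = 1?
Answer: 6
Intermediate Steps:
t(-2*3 + (1 - 1*1))*33 - 27 = 1*33 - 27 = 33 - 27 = 6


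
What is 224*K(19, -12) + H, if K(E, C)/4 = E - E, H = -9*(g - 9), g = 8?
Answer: 9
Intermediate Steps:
H = 9 (H = -9*(8 - 9) = -9*(-1) = 9)
K(E, C) = 0 (K(E, C) = 4*(E - E) = 4*0 = 0)
224*K(19, -12) + H = 224*0 + 9 = 0 + 9 = 9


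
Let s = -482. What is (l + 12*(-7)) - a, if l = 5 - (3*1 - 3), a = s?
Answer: 403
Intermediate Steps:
a = -482
l = 5 (l = 5 - (3 - 3) = 5 - 1*0 = 5 + 0 = 5)
(l + 12*(-7)) - a = (5 + 12*(-7)) - 1*(-482) = (5 - 84) + 482 = -79 + 482 = 403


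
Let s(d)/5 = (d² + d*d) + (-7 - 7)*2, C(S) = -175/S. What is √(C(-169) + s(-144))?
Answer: √35020355/13 ≈ 455.22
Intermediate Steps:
s(d) = -140 + 10*d² (s(d) = 5*((d² + d*d) + (-7 - 7)*2) = 5*((d² + d²) - 14*2) = 5*(2*d² - 28) = 5*(-28 + 2*d²) = -140 + 10*d²)
√(C(-169) + s(-144)) = √(-175/(-169) + (-140 + 10*(-144)²)) = √(-175*(-1/169) + (-140 + 10*20736)) = √(175/169 + (-140 + 207360)) = √(175/169 + 207220) = √(35020355/169) = √35020355/13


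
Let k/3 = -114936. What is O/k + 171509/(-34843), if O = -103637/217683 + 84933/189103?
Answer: -608593322203248403333/123639094521571451814 ≈ -4.9223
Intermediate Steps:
k = -344808 (k = 3*(-114936) = -344808)
O = -1109597372/41164508349 (O = -103637*1/217683 + 84933*(1/189103) = -103637/217683 + 84933/189103 = -1109597372/41164508349 ≈ -0.026955)
O/k + 171509/(-34843) = -1109597372/41164508349/(-344808) + 171509/(-34843) = -1109597372/41164508349*(-1/344808) + 171509*(-1/34843) = 277399343/3548462948700498 - 171509/34843 = -608593322203248403333/123639094521571451814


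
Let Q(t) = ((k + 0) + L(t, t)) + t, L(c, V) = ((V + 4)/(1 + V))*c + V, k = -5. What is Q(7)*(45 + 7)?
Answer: 1937/2 ≈ 968.50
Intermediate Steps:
L(c, V) = V + c*(4 + V)/(1 + V) (L(c, V) = ((4 + V)/(1 + V))*c + V = c*(4 + V)/(1 + V) + V = V + c*(4 + V)/(1 + V))
Q(t) = -5 + t + (2*t² + 5*t)/(1 + t) (Q(t) = ((-5 + 0) + (t + t² + 4*t + t*t)/(1 + t)) + t = (-5 + (t + t² + 4*t + t²)/(1 + t)) + t = (-5 + (2*t² + 5*t)/(1 + t)) + t = -5 + t + (2*t² + 5*t)/(1 + t))
Q(7)*(45 + 7) = ((-5 + 7 + 3*7²)/(1 + 7))*(45 + 7) = ((-5 + 7 + 3*49)/8)*52 = ((-5 + 7 + 147)/8)*52 = ((⅛)*149)*52 = (149/8)*52 = 1937/2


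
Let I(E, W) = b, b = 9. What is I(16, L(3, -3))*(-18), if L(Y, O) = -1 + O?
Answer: -162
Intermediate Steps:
I(E, W) = 9
I(16, L(3, -3))*(-18) = 9*(-18) = -162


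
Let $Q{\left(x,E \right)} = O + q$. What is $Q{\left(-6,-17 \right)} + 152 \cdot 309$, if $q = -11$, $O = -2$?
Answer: $46955$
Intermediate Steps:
$Q{\left(x,E \right)} = -13$ ($Q{\left(x,E \right)} = -2 - 11 = -13$)
$Q{\left(-6,-17 \right)} + 152 \cdot 309 = -13 + 152 \cdot 309 = -13 + 46968 = 46955$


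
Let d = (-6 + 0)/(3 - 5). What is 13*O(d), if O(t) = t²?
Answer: 117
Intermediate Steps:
d = 3 (d = -6/(-2) = -6*(-½) = 3)
13*O(d) = 13*3² = 13*9 = 117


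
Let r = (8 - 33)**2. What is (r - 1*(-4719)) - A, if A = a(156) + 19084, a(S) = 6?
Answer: -13746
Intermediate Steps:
r = 625 (r = (-25)**2 = 625)
A = 19090 (A = 6 + 19084 = 19090)
(r - 1*(-4719)) - A = (625 - 1*(-4719)) - 1*19090 = (625 + 4719) - 19090 = 5344 - 19090 = -13746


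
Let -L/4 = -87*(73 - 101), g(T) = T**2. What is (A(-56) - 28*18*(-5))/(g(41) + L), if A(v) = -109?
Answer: -2411/8063 ≈ -0.29902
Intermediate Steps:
L = -9744 (L = -(-348)*(73 - 101) = -(-348)*(-28) = -4*2436 = -9744)
(A(-56) - 28*18*(-5))/(g(41) + L) = (-109 - 28*18*(-5))/(41**2 - 9744) = (-109 - 504*(-5))/(1681 - 9744) = (-109 + 2520)/(-8063) = 2411*(-1/8063) = -2411/8063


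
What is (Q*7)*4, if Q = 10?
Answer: 280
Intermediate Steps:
(Q*7)*4 = (10*7)*4 = 70*4 = 280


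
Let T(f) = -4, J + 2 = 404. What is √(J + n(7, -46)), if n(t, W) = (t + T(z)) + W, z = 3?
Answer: √359 ≈ 18.947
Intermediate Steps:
J = 402 (J = -2 + 404 = 402)
n(t, W) = -4 + W + t (n(t, W) = (t - 4) + W = (-4 + t) + W = -4 + W + t)
√(J + n(7, -46)) = √(402 + (-4 - 46 + 7)) = √(402 - 43) = √359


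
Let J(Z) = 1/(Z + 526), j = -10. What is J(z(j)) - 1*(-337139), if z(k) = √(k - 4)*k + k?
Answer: 22559319175/66914 + 5*I*√14/133828 ≈ 3.3714e+5 + 0.00013979*I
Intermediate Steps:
z(k) = k + k*√(-4 + k) (z(k) = √(-4 + k)*k + k = k*√(-4 + k) + k = k + k*√(-4 + k))
J(Z) = 1/(526 + Z)
J(z(j)) - 1*(-337139) = 1/(526 - 10*(1 + √(-4 - 10))) - 1*(-337139) = 1/(526 - 10*(1 + √(-14))) + 337139 = 1/(526 - 10*(1 + I*√14)) + 337139 = 1/(526 + (-10 - 10*I*√14)) + 337139 = 1/(516 - 10*I*√14) + 337139 = 337139 + 1/(516 - 10*I*√14)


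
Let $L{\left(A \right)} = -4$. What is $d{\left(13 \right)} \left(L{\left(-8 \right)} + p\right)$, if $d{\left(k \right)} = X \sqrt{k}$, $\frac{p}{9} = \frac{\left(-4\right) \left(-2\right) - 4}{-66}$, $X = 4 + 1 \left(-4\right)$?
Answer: $0$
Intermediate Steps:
$X = 0$ ($X = 4 - 4 = 0$)
$p = - \frac{6}{11}$ ($p = 9 \frac{\left(-4\right) \left(-2\right) - 4}{-66} = 9 \left(8 - 4\right) \left(- \frac{1}{66}\right) = 9 \cdot 4 \left(- \frac{1}{66}\right) = 9 \left(- \frac{2}{33}\right) = - \frac{6}{11} \approx -0.54545$)
$d{\left(k \right)} = 0$ ($d{\left(k \right)} = 0 \sqrt{k} = 0$)
$d{\left(13 \right)} \left(L{\left(-8 \right)} + p\right) = 0 \left(-4 - \frac{6}{11}\right) = 0 \left(- \frac{50}{11}\right) = 0$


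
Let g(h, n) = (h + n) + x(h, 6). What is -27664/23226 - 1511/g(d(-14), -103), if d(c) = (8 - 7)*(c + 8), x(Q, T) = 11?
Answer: 330443/23226 ≈ 14.227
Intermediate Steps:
d(c) = 8 + c (d(c) = 1*(8 + c) = 8 + c)
g(h, n) = 11 + h + n (g(h, n) = (h + n) + 11 = 11 + h + n)
-27664/23226 - 1511/g(d(-14), -103) = -27664/23226 - 1511/(11 + (8 - 14) - 103) = -27664*1/23226 - 1511/(11 - 6 - 103) = -1976/1659 - 1511/(-98) = -1976/1659 - 1511*(-1/98) = -1976/1659 + 1511/98 = 330443/23226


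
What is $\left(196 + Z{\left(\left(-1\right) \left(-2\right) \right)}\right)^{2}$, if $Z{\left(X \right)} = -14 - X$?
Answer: $32400$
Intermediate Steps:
$\left(196 + Z{\left(\left(-1\right) \left(-2\right) \right)}\right)^{2} = \left(196 - \left(14 - -2\right)\right)^{2} = \left(196 - 16\right)^{2} = 180^{2} = 32400$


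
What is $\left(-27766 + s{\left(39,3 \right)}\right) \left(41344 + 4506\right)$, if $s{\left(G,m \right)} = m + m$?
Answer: $-1272796000$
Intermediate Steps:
$s{\left(G,m \right)} = 2 m$
$\left(-27766 + s{\left(39,3 \right)}\right) \left(41344 + 4506\right) = \left(-27766 + 2 \cdot 3\right) \left(41344 + 4506\right) = \left(-27766 + 6\right) 45850 = \left(-27760\right) 45850 = -1272796000$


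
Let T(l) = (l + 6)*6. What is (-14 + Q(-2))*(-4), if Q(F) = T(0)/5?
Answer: 136/5 ≈ 27.200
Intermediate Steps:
T(l) = 36 + 6*l (T(l) = (6 + l)*6 = 36 + 6*l)
Q(F) = 36/5 (Q(F) = (36 + 6*0)/5 = (36 + 0)*(⅕) = 36*(⅕) = 36/5)
(-14 + Q(-2))*(-4) = (-14 + 36/5)*(-4) = -34/5*(-4) = 136/5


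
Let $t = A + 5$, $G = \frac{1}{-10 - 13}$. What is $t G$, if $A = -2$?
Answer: $- \frac{3}{23} \approx -0.13043$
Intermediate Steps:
$G = - \frac{1}{23}$ ($G = \frac{1}{-23} = - \frac{1}{23} \approx -0.043478$)
$t = 3$ ($t = -2 + 5 = 3$)
$t G = 3 \left(- \frac{1}{23}\right) = - \frac{3}{23}$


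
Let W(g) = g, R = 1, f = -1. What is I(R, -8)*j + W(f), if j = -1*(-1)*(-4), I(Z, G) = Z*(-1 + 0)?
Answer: 3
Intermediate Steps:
I(Z, G) = -Z (I(Z, G) = Z*(-1) = -Z)
j = -4 (j = 1*(-4) = -4)
I(R, -8)*j + W(f) = -1*1*(-4) - 1 = -1*(-4) - 1 = 4 - 1 = 3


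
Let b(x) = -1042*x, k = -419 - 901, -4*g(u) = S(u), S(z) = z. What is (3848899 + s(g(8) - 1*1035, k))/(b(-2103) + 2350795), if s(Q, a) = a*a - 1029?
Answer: 5590270/4542121 ≈ 1.2308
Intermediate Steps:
g(u) = -u/4
k = -1320
s(Q, a) = -1029 + a**2 (s(Q, a) = a**2 - 1029 = -1029 + a**2)
(3848899 + s(g(8) - 1*1035, k))/(b(-2103) + 2350795) = (3848899 + (-1029 + (-1320)**2))/(-1042*(-2103) + 2350795) = (3848899 + (-1029 + 1742400))/(2191326 + 2350795) = (3848899 + 1741371)/4542121 = 5590270*(1/4542121) = 5590270/4542121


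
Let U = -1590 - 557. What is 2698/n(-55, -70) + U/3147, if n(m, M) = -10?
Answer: -4256038/15735 ≈ -270.48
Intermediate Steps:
U = -2147
2698/n(-55, -70) + U/3147 = 2698/(-10) - 2147/3147 = 2698*(-⅒) - 2147*1/3147 = -1349/5 - 2147/3147 = -4256038/15735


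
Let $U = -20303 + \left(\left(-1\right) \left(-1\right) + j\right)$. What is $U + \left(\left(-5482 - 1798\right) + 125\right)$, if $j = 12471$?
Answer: $-14986$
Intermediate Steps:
$U = -7831$ ($U = -20303 + \left(\left(-1\right) \left(-1\right) + 12471\right) = -20303 + \left(1 + 12471\right) = -20303 + 12472 = -7831$)
$U + \left(\left(-5482 - 1798\right) + 125\right) = -7831 + \left(\left(-5482 - 1798\right) + 125\right) = -7831 + \left(-7280 + 125\right) = -7831 - 7155 = -14986$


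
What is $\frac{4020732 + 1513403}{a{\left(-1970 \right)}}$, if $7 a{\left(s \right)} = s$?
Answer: $- \frac{7747789}{394} \approx -19664.0$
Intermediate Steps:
$a{\left(s \right)} = \frac{s}{7}$
$\frac{4020732 + 1513403}{a{\left(-1970 \right)}} = \frac{4020732 + 1513403}{\frac{1}{7} \left(-1970\right)} = \frac{5534135}{- \frac{1970}{7}} = 5534135 \left(- \frac{7}{1970}\right) = - \frac{7747789}{394}$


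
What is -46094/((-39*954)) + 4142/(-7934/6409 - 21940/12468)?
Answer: -1537908821398757/1114015410729 ≈ -1380.5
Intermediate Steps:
-46094/((-39*954)) + 4142/(-7934/6409 - 21940/12468) = -46094/(-37206) + 4142/(-7934*1/6409 - 21940*1/12468) = -46094*(-1/37206) + 4142/(-7934/6409 - 5485/3117) = 23047/18603 + 4142/(-59883643/19976853) = 23047/18603 + 4142*(-19976853/59883643) = 23047/18603 - 82744125126/59883643 = -1537908821398757/1114015410729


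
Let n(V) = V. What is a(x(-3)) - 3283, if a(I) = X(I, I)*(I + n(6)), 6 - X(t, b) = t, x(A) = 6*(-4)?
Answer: -3823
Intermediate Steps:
x(A) = -24
X(t, b) = 6 - t
a(I) = (6 + I)*(6 - I) (a(I) = (6 - I)*(I + 6) = (6 - I)*(6 + I) = (6 + I)*(6 - I))
a(x(-3)) - 3283 = (36 - 1*(-24)**2) - 3283 = (36 - 1*576) - 3283 = (36 - 576) - 3283 = -540 - 3283 = -3823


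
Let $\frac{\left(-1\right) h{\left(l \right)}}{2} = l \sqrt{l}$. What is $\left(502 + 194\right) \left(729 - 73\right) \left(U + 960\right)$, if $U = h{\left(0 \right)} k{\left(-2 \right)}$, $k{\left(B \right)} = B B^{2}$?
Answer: $438312960$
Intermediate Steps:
$h{\left(l \right)} = - 2 l^{\frac{3}{2}}$ ($h{\left(l \right)} = - 2 l \sqrt{l} = - 2 l^{\frac{3}{2}}$)
$k{\left(B \right)} = B^{3}$
$U = 0$ ($U = - 2 \cdot 0^{\frac{3}{2}} \left(-2\right)^{3} = \left(-2\right) 0 \left(-8\right) = 0 \left(-8\right) = 0$)
$\left(502 + 194\right) \left(729 - 73\right) \left(U + 960\right) = \left(502 + 194\right) \left(729 - 73\right) \left(0 + 960\right) = 696 \cdot 656 \cdot 960 = 456576 \cdot 960 = 438312960$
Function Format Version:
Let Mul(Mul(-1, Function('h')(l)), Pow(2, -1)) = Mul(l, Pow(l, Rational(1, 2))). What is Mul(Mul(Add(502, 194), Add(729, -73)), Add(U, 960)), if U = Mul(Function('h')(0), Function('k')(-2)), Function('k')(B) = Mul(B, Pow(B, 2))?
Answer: 438312960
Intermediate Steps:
Function('h')(l) = Mul(-2, Pow(l, Rational(3, 2))) (Function('h')(l) = Mul(-2, Mul(l, Pow(l, Rational(1, 2)))) = Mul(-2, Pow(l, Rational(3, 2))))
Function('k')(B) = Pow(B, 3)
U = 0 (U = Mul(Mul(-2, Pow(0, Rational(3, 2))), Pow(-2, 3)) = Mul(Mul(-2, 0), -8) = Mul(0, -8) = 0)
Mul(Mul(Add(502, 194), Add(729, -73)), Add(U, 960)) = Mul(Mul(Add(502, 194), Add(729, -73)), Add(0, 960)) = Mul(Mul(696, 656), 960) = Mul(456576, 960) = 438312960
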